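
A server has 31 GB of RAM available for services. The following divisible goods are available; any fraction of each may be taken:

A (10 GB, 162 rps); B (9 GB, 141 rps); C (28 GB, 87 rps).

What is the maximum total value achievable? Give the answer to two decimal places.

Take in order of value per unit:
- A (162/10 per unit): all 10 → value 162, running total 162.00
- B (141/9 per unit): all 9 → value 141, running total 303.00
- C (87/28 per unit): 12 of 28 → value 12×87/28 = 37.2857, running total 340.29
Total 340.29.

340.29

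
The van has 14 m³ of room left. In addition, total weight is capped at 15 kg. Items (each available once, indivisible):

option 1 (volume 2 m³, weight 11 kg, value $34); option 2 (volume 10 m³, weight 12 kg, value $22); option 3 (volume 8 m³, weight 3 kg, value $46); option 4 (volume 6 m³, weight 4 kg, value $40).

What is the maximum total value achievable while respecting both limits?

$86

Feasible sets respecting both limits:
- option 3+option 4: volume 14, weight 7, value 86
- option 1+option 3: volume 10, weight 14, value 80
- option 1+option 4: volume 8, weight 15, value 74
Best: $86.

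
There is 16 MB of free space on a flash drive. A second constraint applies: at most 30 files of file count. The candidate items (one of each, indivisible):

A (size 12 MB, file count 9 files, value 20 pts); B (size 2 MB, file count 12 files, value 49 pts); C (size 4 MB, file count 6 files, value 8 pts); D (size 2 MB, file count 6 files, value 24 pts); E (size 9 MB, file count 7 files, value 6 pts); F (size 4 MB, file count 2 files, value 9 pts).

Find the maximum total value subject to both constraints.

93 pts

Feasible sets respecting both limits:
- A+B+D: size 16, file count 27, value 93
- B+C+D+F: size 12, file count 26, value 90
- B+D+F: size 8, file count 20, value 82
Best: 93 pts.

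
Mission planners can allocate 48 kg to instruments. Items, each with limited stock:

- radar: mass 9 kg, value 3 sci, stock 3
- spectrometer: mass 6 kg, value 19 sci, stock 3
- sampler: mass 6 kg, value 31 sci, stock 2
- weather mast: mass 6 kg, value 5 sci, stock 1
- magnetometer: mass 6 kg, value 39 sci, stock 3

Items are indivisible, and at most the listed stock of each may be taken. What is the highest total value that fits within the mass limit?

Top feasible selections:
- 3×spectrometer + 2×sampler + 3×magnetometer: mass 48, value 236
- 2×spectrometer + 2×sampler + 1×weather mast + 3×magnetometer: mass 48, value 222
Best: 236 sci.

236 sci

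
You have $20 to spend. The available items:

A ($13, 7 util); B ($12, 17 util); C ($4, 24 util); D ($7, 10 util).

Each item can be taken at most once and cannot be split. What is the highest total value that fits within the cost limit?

41 util

Check high-value combinations within $20:
- B+C: cost 12+4=16, value 17+24=41
- C+D: cost 4+7=11, value 24+10=34
- A+C: cost 13+4=17, value 7+24=31
Best: 41 util.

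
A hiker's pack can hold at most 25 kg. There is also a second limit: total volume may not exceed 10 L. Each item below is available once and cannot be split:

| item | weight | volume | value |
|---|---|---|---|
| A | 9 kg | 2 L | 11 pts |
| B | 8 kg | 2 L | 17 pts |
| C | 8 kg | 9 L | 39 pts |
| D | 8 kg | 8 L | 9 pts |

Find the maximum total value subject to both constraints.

39 pts

Feasible sets respecting both limits:
- C: weight 8, volume 9, value 39
- A+B: weight 17, volume 4, value 28
- B+D: weight 16, volume 10, value 26
- A+D: weight 17, volume 10, value 20
Best: 39 pts.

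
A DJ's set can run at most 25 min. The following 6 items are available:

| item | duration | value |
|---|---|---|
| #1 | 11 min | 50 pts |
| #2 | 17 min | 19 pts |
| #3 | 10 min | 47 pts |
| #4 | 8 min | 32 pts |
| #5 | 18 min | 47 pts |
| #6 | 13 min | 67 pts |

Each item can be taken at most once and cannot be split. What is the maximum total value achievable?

Check high-value combinations within 25 min:
- #1+#6: duration 11+13=24, value 50+67=117
- #3+#6: duration 10+13=23, value 47+67=114
- #4+#6: duration 8+13=21, value 32+67=99
Best: 117 pts.

117 pts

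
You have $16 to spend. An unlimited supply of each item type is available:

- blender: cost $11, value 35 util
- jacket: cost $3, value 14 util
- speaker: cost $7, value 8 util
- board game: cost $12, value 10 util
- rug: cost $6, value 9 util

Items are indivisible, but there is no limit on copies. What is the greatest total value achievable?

70 util

Best value-per-unit is jacket at 14/3, and filling with it alone uses cost 5×3=15. No mix of the others beats 5×14 = 70.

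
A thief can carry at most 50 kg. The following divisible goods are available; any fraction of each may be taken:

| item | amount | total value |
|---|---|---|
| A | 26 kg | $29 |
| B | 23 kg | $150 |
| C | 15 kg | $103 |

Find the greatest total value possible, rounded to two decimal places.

266.38

Take in order of value per unit:
- C (103/15 per unit): all 15 → value 103, running total 103.00
- B (150/23 per unit): all 23 → value 150, running total 253.00
- A (29/26 per unit): 12 of 26 → value 12×29/26 = 13.3846, running total 266.38
Total 266.38.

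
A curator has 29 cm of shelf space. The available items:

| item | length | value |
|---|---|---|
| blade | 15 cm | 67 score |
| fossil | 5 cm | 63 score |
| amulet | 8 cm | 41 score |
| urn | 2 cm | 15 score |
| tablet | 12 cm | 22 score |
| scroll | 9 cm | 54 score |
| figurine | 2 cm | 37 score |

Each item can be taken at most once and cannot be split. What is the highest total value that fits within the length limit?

Check high-value combinations within 29 cm:
- fossil+amulet+urn+scroll+figurine: length 5+8+2+9+2=26, value 63+41+15+54+37=210
- fossil+amulet+scroll+figurine: length 5+8+9+2=24, value 63+41+54+37=195
- blade+fossil+scroll: length 15+5+9=29, value 67+63+54=184
Best: 210 score.

210 score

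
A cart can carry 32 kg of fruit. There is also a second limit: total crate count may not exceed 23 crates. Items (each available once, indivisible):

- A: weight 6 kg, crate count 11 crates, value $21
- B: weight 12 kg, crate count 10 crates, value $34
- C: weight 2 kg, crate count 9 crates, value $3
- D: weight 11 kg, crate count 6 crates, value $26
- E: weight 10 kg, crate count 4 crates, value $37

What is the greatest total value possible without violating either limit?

Feasible sets respecting both limits:
- A+D+E: weight 27, crate count 21, value 84
- B+C+E: weight 24, crate count 23, value 74
- B+E: weight 22, crate count 14, value 71
- C+D+E: weight 23, crate count 19, value 66
Best: $84.

$84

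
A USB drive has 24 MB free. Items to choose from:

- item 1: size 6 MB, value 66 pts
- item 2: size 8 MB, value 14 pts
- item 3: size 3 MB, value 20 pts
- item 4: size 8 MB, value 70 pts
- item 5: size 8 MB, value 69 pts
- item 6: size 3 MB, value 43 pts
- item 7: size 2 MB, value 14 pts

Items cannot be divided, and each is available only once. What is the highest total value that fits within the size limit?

Check high-value combinations within 24 MB:
- item 1+item 4+item 5+item 7: size 6+8+8+2=24, value 66+70+69+14=219
- item 3+item 4+item 5+item 6+item 7: size 3+8+8+3+2=24, value 20+70+69+43+14=216
- item 1+item 3+item 4+item 6+item 7: size 6+3+8+3+2=22, value 66+20+70+43+14=213
Best: 219 pts.

219 pts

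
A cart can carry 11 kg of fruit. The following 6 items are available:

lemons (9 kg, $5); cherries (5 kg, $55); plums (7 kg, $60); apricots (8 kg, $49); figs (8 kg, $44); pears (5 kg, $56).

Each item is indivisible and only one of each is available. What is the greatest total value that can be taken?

This is a 0/1 knapsack; check combinations near the capacity.
- cherries+pears: weight 5+5=10, value 55+56=111
- plums: weight 7, value 60
- pears: weight 5, value 56
- cherries: weight 5, value 55
Best: $111.

$111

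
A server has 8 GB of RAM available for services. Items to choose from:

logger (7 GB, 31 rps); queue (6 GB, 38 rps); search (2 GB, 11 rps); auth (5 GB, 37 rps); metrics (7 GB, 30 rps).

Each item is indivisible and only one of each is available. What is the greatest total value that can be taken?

49 rps

Check high-value combinations within 8 GB:
- queue+search: memory 6+2=8, value 38+11=49
- search+auth: memory 2+5=7, value 11+37=48
- queue: memory 6, value 38
Best: 49 rps.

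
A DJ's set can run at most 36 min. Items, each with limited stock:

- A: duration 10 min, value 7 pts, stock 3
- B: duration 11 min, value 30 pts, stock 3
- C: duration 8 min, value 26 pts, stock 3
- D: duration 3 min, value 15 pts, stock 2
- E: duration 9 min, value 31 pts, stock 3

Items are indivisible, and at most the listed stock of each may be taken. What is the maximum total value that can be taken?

124 pts

Best selections within duration 36 and stock limits:
- 3×C + 1×D + 1×E: duration 36, value 124
- 2×D + 3×E: duration 33, value 123
- 1×B + 2×D + 2×E: duration 35, value 122
Best: 124 pts.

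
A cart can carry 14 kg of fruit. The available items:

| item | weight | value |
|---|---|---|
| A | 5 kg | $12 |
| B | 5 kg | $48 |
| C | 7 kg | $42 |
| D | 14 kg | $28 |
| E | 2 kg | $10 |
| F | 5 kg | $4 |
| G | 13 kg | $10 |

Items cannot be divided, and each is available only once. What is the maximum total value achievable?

Check high-value combinations within 14 kg:
- B+C+E: weight 5+7+2=14, value 48+42+10=100
- B+C: weight 5+7=12, value 48+42=90
- A+B+E: weight 5+5+2=12, value 12+48+10=70
- A+C+E: weight 5+7+2=14, value 12+42+10=64
- B+E+F: weight 5+2+5=12, value 48+10+4=62
Best: $100.

$100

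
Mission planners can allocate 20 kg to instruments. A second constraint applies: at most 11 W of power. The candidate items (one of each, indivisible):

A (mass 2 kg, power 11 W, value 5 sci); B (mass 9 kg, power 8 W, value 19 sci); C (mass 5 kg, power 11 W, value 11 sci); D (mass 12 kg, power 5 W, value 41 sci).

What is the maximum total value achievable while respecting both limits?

41 sci

Feasible sets respecting both limits:
- D: mass 12, power 5, value 41
- B: mass 9, power 8, value 19
- C: mass 5, power 11, value 11
Best: 41 sci.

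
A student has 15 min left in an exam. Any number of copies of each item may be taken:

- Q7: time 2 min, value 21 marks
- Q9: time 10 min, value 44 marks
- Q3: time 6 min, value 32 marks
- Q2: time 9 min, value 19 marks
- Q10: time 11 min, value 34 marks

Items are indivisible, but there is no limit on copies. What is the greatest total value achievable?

147 marks

Best value-per-unit is Q7 at 21/2, and filling with it alone uses time 7×2=14. No mix of the others beats 7×21 = 147.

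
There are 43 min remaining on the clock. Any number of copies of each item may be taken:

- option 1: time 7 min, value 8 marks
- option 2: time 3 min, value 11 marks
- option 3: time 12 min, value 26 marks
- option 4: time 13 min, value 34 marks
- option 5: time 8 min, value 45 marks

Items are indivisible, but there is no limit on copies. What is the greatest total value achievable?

Best value-per-unit is option 5 at 45/8; filling with it alone gives 5×45 = 225.
Optimal mix: 1×option 2 + 5×option 5 → time 43, value 236.

236 marks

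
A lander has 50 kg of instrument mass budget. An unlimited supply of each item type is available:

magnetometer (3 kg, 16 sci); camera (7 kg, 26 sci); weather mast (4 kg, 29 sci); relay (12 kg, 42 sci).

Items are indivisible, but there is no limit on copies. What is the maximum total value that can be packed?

351 sci

Best value-per-unit is weather mast at 29/4; filling with it alone gives 12×29 = 348.
Optimal mix: 2×magnetometer + 11×weather mast → mass 50, value 351.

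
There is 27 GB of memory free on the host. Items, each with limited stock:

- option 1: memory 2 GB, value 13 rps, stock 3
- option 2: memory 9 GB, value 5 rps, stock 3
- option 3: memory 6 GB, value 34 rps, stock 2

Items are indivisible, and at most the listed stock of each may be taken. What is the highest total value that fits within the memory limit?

Best selections within memory 27 and stock limits:
- 3×option 1 + 1×option 2 + 2×option 3: memory 27, value 112
- 3×option 1 + 2×option 3: memory 18, value 107
- 2×option 1 + 1×option 2 + 2×option 3: memory 25, value 99
Best: 112 rps.

112 rps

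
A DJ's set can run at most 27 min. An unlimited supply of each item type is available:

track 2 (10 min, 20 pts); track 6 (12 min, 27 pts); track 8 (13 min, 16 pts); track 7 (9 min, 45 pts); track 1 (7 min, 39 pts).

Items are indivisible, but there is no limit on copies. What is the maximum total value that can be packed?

135 pts

Best value-per-unit is track 1 at 39/7; filling with it alone gives 3×39 = 117.
Optimal mix: 3×track 7 → duration 27, value 135.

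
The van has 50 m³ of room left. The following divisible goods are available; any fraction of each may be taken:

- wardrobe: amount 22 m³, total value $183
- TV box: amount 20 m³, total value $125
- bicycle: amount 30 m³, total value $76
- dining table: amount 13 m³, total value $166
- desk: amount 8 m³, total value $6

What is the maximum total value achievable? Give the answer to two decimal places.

Take in order of value per unit:
- dining table (166/13 per unit): all 13 → value 166, running total 166.00
- wardrobe (183/22 per unit): all 22 → value 183, running total 349.00
- TV box (125/20 per unit): 15 of 20 → value 15×125/20 = 93.7500, running total 442.75
Total 442.75.

442.75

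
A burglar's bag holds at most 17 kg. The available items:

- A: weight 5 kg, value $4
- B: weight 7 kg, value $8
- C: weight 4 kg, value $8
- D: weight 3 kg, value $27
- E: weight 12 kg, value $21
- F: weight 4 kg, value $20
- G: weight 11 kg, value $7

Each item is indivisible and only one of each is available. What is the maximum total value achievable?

This is a 0/1 knapsack; check combinations near the capacity.
- A+C+D+F: weight 5+4+3+4=16, value 4+8+27+20=59
- C+D+F: weight 4+3+4=11, value 8+27+20=55
- B+D+F: weight 7+3+4=14, value 8+27+20=55
- A+D+F: weight 5+3+4=12, value 4+27+20=51
Best: $59.

$59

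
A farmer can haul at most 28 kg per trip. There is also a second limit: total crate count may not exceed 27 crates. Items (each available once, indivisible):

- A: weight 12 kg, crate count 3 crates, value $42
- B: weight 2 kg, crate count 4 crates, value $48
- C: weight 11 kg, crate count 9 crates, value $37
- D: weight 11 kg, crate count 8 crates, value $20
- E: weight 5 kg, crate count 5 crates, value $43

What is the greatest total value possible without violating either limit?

Feasible sets respecting both limits:
- A+B+E: weight 19, crate count 12, value 133
- B+C+E: weight 18, crate count 18, value 128
- A+B+C: weight 25, crate count 16, value 127
Best: $133.

$133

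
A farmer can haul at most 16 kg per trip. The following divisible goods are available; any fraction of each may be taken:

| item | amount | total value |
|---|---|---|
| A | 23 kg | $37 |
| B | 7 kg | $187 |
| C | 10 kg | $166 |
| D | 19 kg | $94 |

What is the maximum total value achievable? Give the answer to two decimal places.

Take in order of value per unit:
- B (187/7 per unit): all 7 → value 187, running total 187.00
- C (166/10 per unit): 9 of 10 → value 9×166/10 = 149.4000, running total 336.40
Total 336.40.

336.40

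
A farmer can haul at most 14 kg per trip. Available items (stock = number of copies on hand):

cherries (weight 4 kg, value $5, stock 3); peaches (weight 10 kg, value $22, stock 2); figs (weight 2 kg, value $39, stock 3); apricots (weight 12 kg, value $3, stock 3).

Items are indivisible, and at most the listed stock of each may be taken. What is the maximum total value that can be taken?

$127

Top feasible selections:
- 2×cherries + 3×figs: weight 14, value 127
- 1×cherries + 3×figs: weight 10, value 122
- 3×figs: weight 6, value 117
Best: $127.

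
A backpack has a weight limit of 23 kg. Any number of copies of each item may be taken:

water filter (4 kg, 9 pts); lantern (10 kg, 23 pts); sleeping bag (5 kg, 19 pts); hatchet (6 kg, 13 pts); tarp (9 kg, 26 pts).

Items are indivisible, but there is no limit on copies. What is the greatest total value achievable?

76 pts

Best value-per-unit is sleeping bag at 19/5, and filling with it alone uses weight 4×5=20. No mix of the others beats 4×19 = 76.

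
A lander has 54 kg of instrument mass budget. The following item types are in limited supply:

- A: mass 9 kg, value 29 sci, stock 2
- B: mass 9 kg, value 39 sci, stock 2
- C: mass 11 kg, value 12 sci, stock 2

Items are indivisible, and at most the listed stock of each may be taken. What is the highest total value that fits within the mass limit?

148 sci

Best selections within mass 54 and stock limits:
- 2×A + 2×B + 1×C: mass 47, value 148
- 2×A + 2×B: mass 36, value 136
- 1×A + 2×B + 2×C: mass 49, value 131
Best: 148 sci.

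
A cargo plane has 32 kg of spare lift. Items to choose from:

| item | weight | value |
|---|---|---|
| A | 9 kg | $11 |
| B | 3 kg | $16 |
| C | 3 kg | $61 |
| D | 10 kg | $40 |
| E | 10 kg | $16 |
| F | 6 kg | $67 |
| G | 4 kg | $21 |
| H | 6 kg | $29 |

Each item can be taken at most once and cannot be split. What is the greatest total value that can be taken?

$234

Check high-value combinations within 32 kg:
- B+C+D+F+G+H: weight 3+3+10+6+4+6=32, value 16+61+40+67+21+29=234
- C+D+F+G+H: weight 3+10+6+4+6=29, value 61+40+67+21+29=218
- B+C+D+F+H: weight 3+3+10+6+6=28, value 16+61+40+67+29=213
Best: $234.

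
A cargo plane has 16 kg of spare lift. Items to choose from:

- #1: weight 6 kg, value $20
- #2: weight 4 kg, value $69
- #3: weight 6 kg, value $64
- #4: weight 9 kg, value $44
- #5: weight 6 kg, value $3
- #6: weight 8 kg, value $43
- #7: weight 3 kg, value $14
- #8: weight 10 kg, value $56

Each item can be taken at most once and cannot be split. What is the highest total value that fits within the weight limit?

$153

Check high-value combinations within 16 kg:
- #1+#2+#3: weight 6+4+6=16, value 20+69+64=153
- #2+#3+#7: weight 4+6+3=13, value 69+64+14=147
- #2+#3+#5: weight 4+6+6=16, value 69+64+3=136
- #2+#3: weight 4+6=10, value 69+64=133
Best: $153.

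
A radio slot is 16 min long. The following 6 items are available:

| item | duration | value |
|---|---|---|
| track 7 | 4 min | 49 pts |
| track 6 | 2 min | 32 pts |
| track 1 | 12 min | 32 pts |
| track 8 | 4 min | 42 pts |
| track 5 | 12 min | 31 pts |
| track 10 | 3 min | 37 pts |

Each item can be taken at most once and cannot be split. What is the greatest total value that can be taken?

160 pts

Check high-value combinations within 16 min:
- track 7+track 6+track 8+track 10: duration 4+2+4+3=13, value 49+32+42+37=160
- track 7+track 8+track 10: duration 4+4+3=11, value 49+42+37=128
- track 7+track 6+track 8: duration 4+2+4=10, value 49+32+42=123
Best: 160 pts.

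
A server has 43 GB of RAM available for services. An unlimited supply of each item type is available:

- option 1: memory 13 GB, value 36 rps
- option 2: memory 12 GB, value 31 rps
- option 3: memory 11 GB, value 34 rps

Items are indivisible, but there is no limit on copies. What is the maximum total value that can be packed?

Best value-per-unit is option 3 at 34/11; filling with it alone gives 3×34 = 102.
Optimal mix: 3×option 1 → memory 39, value 108.

108 rps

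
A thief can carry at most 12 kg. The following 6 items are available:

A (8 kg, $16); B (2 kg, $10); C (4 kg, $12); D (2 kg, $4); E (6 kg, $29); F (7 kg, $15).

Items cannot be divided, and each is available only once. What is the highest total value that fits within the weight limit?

This is a 0/1 knapsack; check combinations near the capacity.
- B+C+E: weight 2+4+6=12, value 10+12+29=51
- C+D+E: weight 4+2+6=12, value 12+4+29=45
- B+D+E: weight 2+2+6=10, value 10+4+29=43
Best: $51.

$51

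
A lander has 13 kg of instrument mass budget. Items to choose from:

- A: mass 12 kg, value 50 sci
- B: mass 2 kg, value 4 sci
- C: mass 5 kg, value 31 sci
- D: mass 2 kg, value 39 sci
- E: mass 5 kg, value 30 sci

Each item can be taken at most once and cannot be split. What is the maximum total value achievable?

100 sci

This is a 0/1 knapsack; check combinations near the capacity.
- C+D+E: mass 5+2+5=12, value 31+39+30=100
- B+C+D: mass 2+5+2=9, value 4+31+39=74
- B+D+E: mass 2+2+5=9, value 4+39+30=73
- C+D: mass 5+2=7, value 31+39=70
- D+E: mass 2+5=7, value 39+30=69
Best: 100 sci.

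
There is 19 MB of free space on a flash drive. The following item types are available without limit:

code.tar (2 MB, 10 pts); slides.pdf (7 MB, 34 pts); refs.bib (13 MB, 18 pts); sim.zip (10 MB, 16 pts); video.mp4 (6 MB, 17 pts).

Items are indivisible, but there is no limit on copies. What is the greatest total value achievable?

Best value-per-unit is code.tar at 10/2; filling with it alone gives 9×10 = 90.
Optimal mix: 6×code.tar + 1×slides.pdf → size 19, value 94.

94 pts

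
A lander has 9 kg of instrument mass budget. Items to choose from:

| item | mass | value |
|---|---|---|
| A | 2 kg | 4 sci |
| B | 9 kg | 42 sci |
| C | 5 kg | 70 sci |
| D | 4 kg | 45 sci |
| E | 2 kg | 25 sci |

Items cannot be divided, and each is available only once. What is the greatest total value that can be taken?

Check high-value combinations within 9 kg:
- C+D: mass 5+4=9, value 70+45=115
- A+C+E: mass 2+5+2=9, value 4+70+25=99
- C+E: mass 5+2=7, value 70+25=95
Best: 115 sci.

115 sci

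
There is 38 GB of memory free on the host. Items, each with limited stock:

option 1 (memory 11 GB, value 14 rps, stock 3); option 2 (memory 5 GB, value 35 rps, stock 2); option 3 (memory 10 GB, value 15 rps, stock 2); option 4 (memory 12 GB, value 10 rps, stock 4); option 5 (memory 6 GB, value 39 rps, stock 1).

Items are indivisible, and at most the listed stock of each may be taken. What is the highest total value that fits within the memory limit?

139 rps

Best selections within memory 38 and stock limits:
- 2×option 2 + 2×option 3 + 1×option 5: memory 36, value 139
- 1×option 1 + 2×option 2 + 1×option 3 + 1×option 5: memory 37, value 138
Best: 139 rps.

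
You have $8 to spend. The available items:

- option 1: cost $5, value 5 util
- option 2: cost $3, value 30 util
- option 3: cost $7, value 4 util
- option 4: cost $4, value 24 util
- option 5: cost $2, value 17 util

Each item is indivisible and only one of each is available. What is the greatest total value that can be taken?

54 util

Check high-value combinations within $8:
- option 2+option 4: cost 3+4=7, value 30+24=54
- option 2+option 5: cost 3+2=5, value 30+17=47
- option 4+option 5: cost 4+2=6, value 24+17=41
- option 1+option 2: cost 5+3=8, value 5+30=35
- option 2: cost 3, value 30
Best: 54 util.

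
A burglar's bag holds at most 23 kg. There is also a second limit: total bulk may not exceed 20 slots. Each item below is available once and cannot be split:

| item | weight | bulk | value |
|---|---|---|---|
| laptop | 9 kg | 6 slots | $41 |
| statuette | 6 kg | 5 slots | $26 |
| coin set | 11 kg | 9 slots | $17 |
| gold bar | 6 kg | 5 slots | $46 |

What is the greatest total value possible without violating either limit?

Feasible sets respecting both limits:
- laptop+statuette+gold bar: weight 21, bulk 16, value 113
- statuette+coin set+gold bar: weight 23, bulk 19, value 89
- laptop+gold bar: weight 15, bulk 11, value 87
Best: $113.

$113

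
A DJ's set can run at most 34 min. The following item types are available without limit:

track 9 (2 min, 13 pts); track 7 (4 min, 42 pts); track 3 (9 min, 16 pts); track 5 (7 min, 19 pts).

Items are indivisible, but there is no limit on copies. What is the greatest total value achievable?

Best value-per-unit is track 7 at 42/4; filling with it alone gives 8×42 = 336.
Optimal mix: 1×track 9 + 8×track 7 → duration 34, value 349.

349 pts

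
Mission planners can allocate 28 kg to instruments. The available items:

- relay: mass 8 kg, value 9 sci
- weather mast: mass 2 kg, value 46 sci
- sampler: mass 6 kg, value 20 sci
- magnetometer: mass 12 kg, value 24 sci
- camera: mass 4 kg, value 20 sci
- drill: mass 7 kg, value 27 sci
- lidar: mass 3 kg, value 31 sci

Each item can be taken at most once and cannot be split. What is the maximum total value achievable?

This is a 0/1 knapsack; check combinations near the capacity.
- weather mast+magnetometer+camera+drill+lidar: mass 2+12+4+7+3=28, value 46+24+20+27+31=148
- weather mast+sampler+camera+drill+lidar: mass 2+6+4+7+3=22, value 46+20+20+27+31=144
- weather mast+sampler+magnetometer+camera+lidar: mass 2+6+12+4+3=27, value 46+20+24+20+31=141
- relay+weather mast+camera+drill+lidar: mass 8+2+4+7+3=24, value 9+46+20+27+31=133
- relay+weather mast+sampler+drill+lidar: mass 8+2+6+7+3=26, value 9+46+20+27+31=133
Best: 148 sci.

148 sci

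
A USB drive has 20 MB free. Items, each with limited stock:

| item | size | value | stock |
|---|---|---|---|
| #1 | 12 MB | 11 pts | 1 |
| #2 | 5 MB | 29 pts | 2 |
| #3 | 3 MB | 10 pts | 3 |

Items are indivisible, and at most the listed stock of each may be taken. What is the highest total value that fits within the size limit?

88 pts

Best selections within size 20 and stock limits:
- 2×#2 + 3×#3: size 19, value 88
- 2×#2 + 2×#3: size 16, value 78
- 2×#2 + 1×#3: size 13, value 68
Best: 88 pts.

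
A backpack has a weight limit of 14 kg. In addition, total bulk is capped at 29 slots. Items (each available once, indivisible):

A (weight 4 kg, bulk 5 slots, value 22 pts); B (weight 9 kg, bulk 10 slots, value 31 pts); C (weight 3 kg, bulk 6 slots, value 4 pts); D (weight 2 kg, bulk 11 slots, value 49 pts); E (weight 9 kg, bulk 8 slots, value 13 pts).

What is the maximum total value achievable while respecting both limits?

84 pts

Feasible sets respecting both limits:
- B+C+D: weight 14, bulk 27, value 84
- B+D: weight 11, bulk 21, value 80
- A+C+D: weight 9, bulk 22, value 75
- A+D: weight 6, bulk 16, value 71
Best: 84 pts.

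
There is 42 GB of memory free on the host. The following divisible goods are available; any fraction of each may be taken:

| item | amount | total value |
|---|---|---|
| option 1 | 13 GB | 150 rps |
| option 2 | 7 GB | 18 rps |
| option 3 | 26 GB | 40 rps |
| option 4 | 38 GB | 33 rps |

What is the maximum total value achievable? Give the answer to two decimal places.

Take in order of value per unit:
- option 1 (150/13 per unit): all 13 → value 150, running total 150.00
- option 2 (18/7 per unit): all 7 → value 18, running total 168.00
- option 3 (40/26 per unit): 22 of 26 → value 22×40/26 = 33.8462, running total 201.85
Total 201.85.

201.85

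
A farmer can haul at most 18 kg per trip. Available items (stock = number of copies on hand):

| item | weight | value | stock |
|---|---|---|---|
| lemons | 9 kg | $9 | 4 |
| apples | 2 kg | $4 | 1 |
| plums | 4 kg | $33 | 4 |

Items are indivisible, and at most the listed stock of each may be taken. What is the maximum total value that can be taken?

Best selections within weight 18 and stock limits:
- 1×apples + 4×plums: weight 18, value 136
- 4×plums: weight 16, value 132
- 1×apples + 3×plums: weight 14, value 103
Best: $136.

$136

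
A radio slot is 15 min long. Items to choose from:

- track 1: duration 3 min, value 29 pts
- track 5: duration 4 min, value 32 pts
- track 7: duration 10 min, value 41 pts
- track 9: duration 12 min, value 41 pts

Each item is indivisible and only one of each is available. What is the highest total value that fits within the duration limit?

73 pts

Check high-value combinations within 15 min:
- track 5+track 7: duration 4+10=14, value 32+41=73
- track 1+track 7: duration 3+10=13, value 29+41=70
- track 1+track 9: duration 3+12=15, value 29+41=70
- track 1+track 5: duration 3+4=7, value 29+32=61
Best: 73 pts.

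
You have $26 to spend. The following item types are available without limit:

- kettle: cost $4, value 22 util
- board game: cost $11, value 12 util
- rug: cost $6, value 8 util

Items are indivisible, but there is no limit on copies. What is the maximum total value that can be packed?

132 util

Best value-per-unit is kettle at 22/4, and filling with it alone uses cost 6×4=24. No mix of the others beats 6×22 = 132.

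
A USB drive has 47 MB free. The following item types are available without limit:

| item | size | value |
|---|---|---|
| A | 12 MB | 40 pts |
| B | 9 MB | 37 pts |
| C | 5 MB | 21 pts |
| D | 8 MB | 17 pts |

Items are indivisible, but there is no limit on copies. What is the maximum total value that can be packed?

195 pts

Best value-per-unit is C at 21/5; filling with it alone gives 9×21 = 189.
Optimal mix: 3×B + 4×C → size 47, value 195.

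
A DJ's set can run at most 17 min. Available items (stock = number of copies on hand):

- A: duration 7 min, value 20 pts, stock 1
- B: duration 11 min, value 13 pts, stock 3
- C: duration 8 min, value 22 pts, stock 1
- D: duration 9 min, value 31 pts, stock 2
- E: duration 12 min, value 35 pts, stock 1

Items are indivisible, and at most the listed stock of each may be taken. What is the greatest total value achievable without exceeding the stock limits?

53 pts

Top feasible selections:
- 1×C + 1×D: duration 17, value 53
- 1×A + 1×D: duration 16, value 51
- 1×A + 1×C: duration 15, value 42
Best: 53 pts.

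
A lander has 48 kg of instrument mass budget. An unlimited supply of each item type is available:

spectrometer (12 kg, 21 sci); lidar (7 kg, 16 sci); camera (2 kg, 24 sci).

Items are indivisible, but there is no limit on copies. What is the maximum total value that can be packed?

Best value-per-unit is camera at 24/2, and filling with it alone uses mass 24×2=48. No mix of the others beats 24×24 = 576.

576 sci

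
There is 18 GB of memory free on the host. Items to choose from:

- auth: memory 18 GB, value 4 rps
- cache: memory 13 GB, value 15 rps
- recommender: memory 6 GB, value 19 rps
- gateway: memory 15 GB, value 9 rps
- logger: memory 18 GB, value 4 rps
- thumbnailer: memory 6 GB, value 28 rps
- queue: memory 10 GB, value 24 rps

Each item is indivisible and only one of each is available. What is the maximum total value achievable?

Check high-value combinations within 18 GB:
- thumbnailer+queue: memory 6+10=16, value 28+24=52
- recommender+thumbnailer: memory 6+6=12, value 19+28=47
- recommender+queue: memory 6+10=16, value 19+24=43
- thumbnailer: memory 6, value 28
Best: 52 rps.

52 rps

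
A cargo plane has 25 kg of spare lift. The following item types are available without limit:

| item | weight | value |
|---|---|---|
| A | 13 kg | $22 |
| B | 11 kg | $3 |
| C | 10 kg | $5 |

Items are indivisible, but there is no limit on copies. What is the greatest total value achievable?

$27

Best value-per-unit is A at 22/13; filling with it alone gives 1×22 = 22.
Optimal mix: 1×A + 1×C → weight 23, value 27.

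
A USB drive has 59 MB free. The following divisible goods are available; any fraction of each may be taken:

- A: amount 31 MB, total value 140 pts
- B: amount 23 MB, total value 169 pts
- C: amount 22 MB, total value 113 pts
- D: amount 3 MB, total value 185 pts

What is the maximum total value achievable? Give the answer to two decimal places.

Take in order of value per unit:
- D (185/3 per unit): all 3 → value 185, running total 185.00
- B (169/23 per unit): all 23 → value 169, running total 354.00
- C (113/22 per unit): all 22 → value 113, running total 467.00
- A (140/31 per unit): 11 of 31 → value 11×140/31 = 49.6774, running total 516.68
Total 516.68.

516.68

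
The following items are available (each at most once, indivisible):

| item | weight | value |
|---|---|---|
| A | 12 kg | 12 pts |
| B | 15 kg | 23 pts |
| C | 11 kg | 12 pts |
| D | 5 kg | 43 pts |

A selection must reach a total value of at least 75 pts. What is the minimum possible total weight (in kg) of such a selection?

31

Subsets with value ≥ 75, sorted by total weight:
- B+C+D: weight 31, value 78
- A+B+D: weight 32, value 78
- A+B+C+D: weight 43, value 90
Minimum weight: 31 kg.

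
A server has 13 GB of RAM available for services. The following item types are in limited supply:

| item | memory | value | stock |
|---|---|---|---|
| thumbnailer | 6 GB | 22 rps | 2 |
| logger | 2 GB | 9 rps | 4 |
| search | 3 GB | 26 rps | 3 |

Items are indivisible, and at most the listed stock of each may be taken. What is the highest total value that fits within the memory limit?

96 rps

Best selections within memory 13 and stock limits:
- 2×logger + 3×search: memory 13, value 96
- 1×logger + 3×search: memory 11, value 87
- 3×logger + 2×search: memory 12, value 79
Best: 96 rps.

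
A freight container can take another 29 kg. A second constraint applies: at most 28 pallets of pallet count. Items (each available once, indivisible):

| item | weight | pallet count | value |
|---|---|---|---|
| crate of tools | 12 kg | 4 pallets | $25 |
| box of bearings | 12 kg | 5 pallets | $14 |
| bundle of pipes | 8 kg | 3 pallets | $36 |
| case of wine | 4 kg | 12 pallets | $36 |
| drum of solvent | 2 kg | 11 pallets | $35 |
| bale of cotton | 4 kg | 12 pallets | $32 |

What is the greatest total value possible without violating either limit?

Feasible sets respecting both limits:
- bundle of pipes+case of wine+drum of solvent: weight 14, pallet count 26, value 107
- bundle of pipes+case of wine+bale of cotton: weight 16, pallet count 27, value 104
- bundle of pipes+drum of solvent+bale of cotton: weight 14, pallet count 26, value 103
Best: $107.

$107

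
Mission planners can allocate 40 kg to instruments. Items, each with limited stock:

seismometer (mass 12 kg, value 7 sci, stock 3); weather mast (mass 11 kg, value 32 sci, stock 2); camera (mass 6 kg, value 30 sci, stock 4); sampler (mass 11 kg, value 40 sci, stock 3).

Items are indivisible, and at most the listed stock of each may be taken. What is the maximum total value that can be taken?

Best selections within mass 40 and stock limits:
- 3×camera + 2×sampler: mass 40, value 170
- 1×weather mast + 3×camera + 1×sampler: mass 40, value 162
- 4×camera + 1×sampler: mass 35, value 160
- 2×weather mast + 3×camera: mass 40, value 154
Best: 170 sci.

170 sci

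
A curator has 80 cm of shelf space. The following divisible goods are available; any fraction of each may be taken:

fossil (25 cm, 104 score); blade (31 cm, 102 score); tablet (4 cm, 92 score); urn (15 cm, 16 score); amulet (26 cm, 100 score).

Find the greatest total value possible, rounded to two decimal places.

378.26

Take in order of value per unit:
- tablet (92/4 per unit): all 4 → value 92, running total 92.00
- fossil (104/25 per unit): all 25 → value 104, running total 196.00
- amulet (100/26 per unit): all 26 → value 100, running total 296.00
- blade (102/31 per unit): 25 of 31 → value 25×102/31 = 82.2581, running total 378.26
Total 378.26.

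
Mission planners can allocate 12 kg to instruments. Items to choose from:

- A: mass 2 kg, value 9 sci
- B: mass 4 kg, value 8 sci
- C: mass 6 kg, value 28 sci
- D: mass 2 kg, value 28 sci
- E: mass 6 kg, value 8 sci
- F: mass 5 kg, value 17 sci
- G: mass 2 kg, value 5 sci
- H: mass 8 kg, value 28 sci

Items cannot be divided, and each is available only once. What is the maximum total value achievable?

This is a 0/1 knapsack; check combinations near the capacity.
- A+C+D+G: mass 2+6+2+2=12, value 9+28+28+5=70
- A+C+D: mass 2+6+2=10, value 9+28+28=65
- A+D+H: mass 2+2+8=12, value 9+28+28=65
- B+C+D: mass 4+6+2=12, value 8+28+28=64
Best: 70 sci.

70 sci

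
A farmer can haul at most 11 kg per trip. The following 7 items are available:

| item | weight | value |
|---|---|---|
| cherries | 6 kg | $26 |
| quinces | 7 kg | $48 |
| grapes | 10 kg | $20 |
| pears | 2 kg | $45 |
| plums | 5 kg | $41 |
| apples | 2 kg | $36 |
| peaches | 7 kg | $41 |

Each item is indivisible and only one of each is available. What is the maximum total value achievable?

Check high-value combinations within 11 kg:
- quinces+pears+apples: weight 7+2+2=11, value 48+45+36=129
- pears+plums+apples: weight 2+5+2=9, value 45+41+36=122
- pears+apples+peaches: weight 2+2+7=11, value 45+36+41=122
Best: $129.

$129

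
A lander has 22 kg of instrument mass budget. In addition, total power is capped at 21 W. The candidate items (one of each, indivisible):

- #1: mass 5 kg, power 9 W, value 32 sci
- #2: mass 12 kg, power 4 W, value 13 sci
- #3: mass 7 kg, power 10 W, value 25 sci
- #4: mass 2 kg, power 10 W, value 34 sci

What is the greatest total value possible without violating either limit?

Feasible sets respecting both limits:
- #1+#4: mass 7, power 19, value 66
- #3+#4: mass 9, power 20, value 59
- #1+#3: mass 12, power 19, value 57
Best: 66 sci.

66 sci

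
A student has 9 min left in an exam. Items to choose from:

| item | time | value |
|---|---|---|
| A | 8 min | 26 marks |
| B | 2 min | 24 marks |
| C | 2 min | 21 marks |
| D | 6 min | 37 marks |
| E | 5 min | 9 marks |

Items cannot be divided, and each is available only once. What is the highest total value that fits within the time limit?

Check high-value combinations within 9 min:
- B+D: time 2+6=8, value 24+37=61
- C+D: time 2+6=8, value 21+37=58
- B+C+E: time 2+2+5=9, value 24+21+9=54
Best: 61 marks.

61 marks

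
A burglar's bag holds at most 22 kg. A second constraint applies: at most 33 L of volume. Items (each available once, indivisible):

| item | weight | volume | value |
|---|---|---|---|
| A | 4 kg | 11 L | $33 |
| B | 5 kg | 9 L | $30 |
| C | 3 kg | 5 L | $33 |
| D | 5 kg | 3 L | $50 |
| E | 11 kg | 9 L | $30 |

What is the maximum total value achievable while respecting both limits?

Feasible sets respecting both limits:
- A+B+C+D: weight 17, volume 28, value 146
- A+C+D: weight 12, volume 19, value 116
- A+B+D: weight 14, volume 23, value 113
Best: $146.

$146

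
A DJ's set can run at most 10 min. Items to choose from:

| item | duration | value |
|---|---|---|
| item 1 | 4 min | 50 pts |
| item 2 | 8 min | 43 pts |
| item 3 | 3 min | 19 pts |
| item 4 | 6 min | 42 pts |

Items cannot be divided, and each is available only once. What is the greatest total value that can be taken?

Check high-value combinations within 10 min:
- item 1+item 4: duration 4+6=10, value 50+42=92
- item 1+item 3: duration 4+3=7, value 50+19=69
- item 3+item 4: duration 3+6=9, value 19+42=61
- item 1: duration 4, value 50
Best: 92 pts.

92 pts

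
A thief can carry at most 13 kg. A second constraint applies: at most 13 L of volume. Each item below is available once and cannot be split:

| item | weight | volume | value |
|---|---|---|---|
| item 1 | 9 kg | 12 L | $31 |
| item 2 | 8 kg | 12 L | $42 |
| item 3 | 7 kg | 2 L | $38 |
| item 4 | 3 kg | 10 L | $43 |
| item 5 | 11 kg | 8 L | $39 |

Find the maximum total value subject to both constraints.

$81

Feasible sets respecting both limits:
- item 3+item 4: weight 10, volume 12, value 81
- item 4: weight 3, volume 10, value 43
- item 2: weight 8, volume 12, value 42
- item 5: weight 11, volume 8, value 39
Best: $81.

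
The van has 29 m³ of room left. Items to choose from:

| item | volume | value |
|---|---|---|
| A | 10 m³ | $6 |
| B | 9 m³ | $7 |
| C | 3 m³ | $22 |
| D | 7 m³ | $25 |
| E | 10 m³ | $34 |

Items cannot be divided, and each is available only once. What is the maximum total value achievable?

Check high-value combinations within 29 m³:
- B+C+D+E: volume 9+3+7+10=29, value 7+22+25+34=88
- C+D+E: volume 3+7+10=20, value 22+25+34=81
- B+D+E: volume 9+7+10=26, value 7+25+34=66
- A+D+E: volume 10+7+10=27, value 6+25+34=65
Best: $88.

$88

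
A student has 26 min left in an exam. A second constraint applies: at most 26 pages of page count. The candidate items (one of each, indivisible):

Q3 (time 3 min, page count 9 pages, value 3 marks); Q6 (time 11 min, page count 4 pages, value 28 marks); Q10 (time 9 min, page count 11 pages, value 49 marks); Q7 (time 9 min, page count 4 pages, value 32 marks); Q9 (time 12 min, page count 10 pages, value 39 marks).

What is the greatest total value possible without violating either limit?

88 marks

Feasible sets respecting both limits:
- Q10+Q9: time 21, page count 21, value 88
- Q3+Q10+Q7: time 21, page count 24, value 84
- Q10+Q7: time 18, page count 15, value 81
- Q3+Q6+Q10: time 23, page count 24, value 80
Best: 88 marks.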